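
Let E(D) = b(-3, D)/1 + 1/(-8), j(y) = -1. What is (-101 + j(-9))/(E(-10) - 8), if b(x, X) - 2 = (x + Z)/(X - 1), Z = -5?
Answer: 8976/475 ≈ 18.897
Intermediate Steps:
b(x, X) = 2 + (-5 + x)/(-1 + X) (b(x, X) = 2 + (x - 5)/(X - 1) = 2 + (-5 + x)/(-1 + X))
E(D) = -⅛ + (-10 + 2*D)/(-1 + D) (E(D) = ((-7 - 3 + 2*D)/(-1 + D))/1 + 1/(-8) = ((-10 + 2*D)/(-1 + D))*1 + 1*(-⅛) = (-10 + 2*D)/(-1 + D) - ⅛ = -⅛ + (-10 + 2*D)/(-1 + D))
(-101 + j(-9))/(E(-10) - 8) = (-101 - 1)/((-79 + 15*(-10))/(8*(-1 - 10)) - 8) = -102/((⅛)*(-79 - 150)/(-11) - 8) = -102/((⅛)*(-1/11)*(-229) - 8) = -102/(229/88 - 8) = -102/(-475/88) = -102*(-88/475) = 8976/475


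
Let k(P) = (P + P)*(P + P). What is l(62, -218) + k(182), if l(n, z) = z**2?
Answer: 180020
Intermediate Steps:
k(P) = 4*P**2 (k(P) = (2*P)*(2*P) = 4*P**2)
l(62, -218) + k(182) = (-218)**2 + 4*182**2 = 47524 + 4*33124 = 47524 + 132496 = 180020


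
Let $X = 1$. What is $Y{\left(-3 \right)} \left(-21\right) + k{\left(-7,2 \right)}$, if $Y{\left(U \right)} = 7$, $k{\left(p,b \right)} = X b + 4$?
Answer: $-141$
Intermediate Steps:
$k{\left(p,b \right)} = 4 + b$ ($k{\left(p,b \right)} = 1 b + 4 = b + 4 = 4 + b$)
$Y{\left(-3 \right)} \left(-21\right) + k{\left(-7,2 \right)} = 7 \left(-21\right) + \left(4 + 2\right) = -147 + 6 = -141$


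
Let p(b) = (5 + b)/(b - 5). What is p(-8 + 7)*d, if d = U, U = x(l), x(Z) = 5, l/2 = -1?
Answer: -10/3 ≈ -3.3333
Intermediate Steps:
l = -2 (l = 2*(-1) = -2)
U = 5
d = 5
p(b) = (5 + b)/(-5 + b)
p(-8 + 7)*d = ((5 + (-8 + 7))/(-5 + (-8 + 7)))*5 = ((5 - 1)/(-5 - 1))*5 = (4/(-6))*5 = -1/6*4*5 = -2/3*5 = -10/3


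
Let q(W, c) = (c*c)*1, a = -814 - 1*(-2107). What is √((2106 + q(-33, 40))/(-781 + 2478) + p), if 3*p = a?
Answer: √1247486761/1697 ≈ 20.813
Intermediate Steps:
a = 1293 (a = -814 + 2107 = 1293)
q(W, c) = c² (q(W, c) = c²*1 = c²)
p = 431 (p = (⅓)*1293 = 431)
√((2106 + q(-33, 40))/(-781 + 2478) + p) = √((2106 + 40²)/(-781 + 2478) + 431) = √((2106 + 1600)/1697 + 431) = √(3706*(1/1697) + 431) = √(3706/1697 + 431) = √(735113/1697) = √1247486761/1697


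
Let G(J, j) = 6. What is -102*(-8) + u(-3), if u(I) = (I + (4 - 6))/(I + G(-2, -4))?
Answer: 2443/3 ≈ 814.33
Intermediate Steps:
u(I) = (-2 + I)/(6 + I) (u(I) = (I + (4 - 6))/(I + 6) = (I - 2)/(6 + I) = (-2 + I)/(6 + I))
-102*(-8) + u(-3) = -102*(-8) + (-2 - 3)/(6 - 3) = 816 - 5/3 = 2443/3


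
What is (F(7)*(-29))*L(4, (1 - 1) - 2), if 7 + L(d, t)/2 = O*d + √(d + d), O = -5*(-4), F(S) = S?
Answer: -29638 - 812*√2 ≈ -30786.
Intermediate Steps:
O = 20
L(d, t) = -14 + 40*d + 2*√2*√d (L(d, t) = -14 + 2*(20*d + √(d + d)) = -14 + 2*(20*d + √(2*d)) = -14 + 2*(20*d + √2*√d) = -14 + (40*d + 2*√2*√d) = -14 + 40*d + 2*√2*√d)
(F(7)*(-29))*L(4, (1 - 1) - 2) = (7*(-29))*(-14 + 40*4 + 2*√2*√4) = -203*(-14 + 160 + 2*√2*2) = -203*(-14 + 160 + 4*√2) = -203*(146 + 4*√2) = -29638 - 812*√2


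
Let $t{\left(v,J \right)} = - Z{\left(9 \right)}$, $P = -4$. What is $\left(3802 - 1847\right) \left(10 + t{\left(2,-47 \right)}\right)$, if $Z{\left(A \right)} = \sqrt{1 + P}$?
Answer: $19550 - 1955 i \sqrt{3} \approx 19550.0 - 3386.2 i$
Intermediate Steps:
$Z{\left(A \right)} = i \sqrt{3}$ ($Z{\left(A \right)} = \sqrt{1 - 4} = \sqrt{-3} = i \sqrt{3}$)
$t{\left(v,J \right)} = - i \sqrt{3}$
$\left(3802 - 1847\right) \left(10 + t{\left(2,-47 \right)}\right) = \left(3802 - 1847\right) \left(10 - i \sqrt{3}\right) = 1955 \left(10 - i \sqrt{3}\right) = 19550 - 1955 i \sqrt{3}$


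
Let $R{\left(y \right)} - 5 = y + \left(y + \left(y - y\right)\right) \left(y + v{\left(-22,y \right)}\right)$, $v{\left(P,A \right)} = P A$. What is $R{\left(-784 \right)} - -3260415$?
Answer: $-9648140$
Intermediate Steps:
$v{\left(P,A \right)} = A P$
$R{\left(y \right)} = 5 + y - 21 y^{2}$ ($R{\left(y \right)} = 5 + \left(y + \left(y + \left(y - y\right)\right) \left(y + y \left(-22\right)\right)\right) = 5 + \left(y + \left(y + 0\right) \left(y - 22 y\right)\right) = 5 + \left(y + y \left(- 21 y\right)\right) = 5 - \left(- y + 21 y^{2}\right) = 5 + y - 21 y^{2}$)
$R{\left(-784 \right)} - -3260415 = \left(5 - 784 - 21 \left(-784\right)^{2}\right) - -3260415 = \left(5 - 784 - 12907776\right) + 3260415 = -12908555 + 3260415 = -9648140$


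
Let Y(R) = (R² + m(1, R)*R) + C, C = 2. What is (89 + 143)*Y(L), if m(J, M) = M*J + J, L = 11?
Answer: 59160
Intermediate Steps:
m(J, M) = J + J*M (m(J, M) = J*M + J = J + J*M)
Y(R) = 2 + R² + R*(1 + R) (Y(R) = (R² + (1*(1 + R))*R) + 2 = (R² + (1 + R)*R) + 2 = (R² + R*(1 + R)) + 2 = 2 + R² + R*(1 + R))
(89 + 143)*Y(L) = (89 + 143)*(2 + 11 + 2*11²) = 232*(2 + 11 + 2*121) = 232*(2 + 11 + 242) = 232*255 = 59160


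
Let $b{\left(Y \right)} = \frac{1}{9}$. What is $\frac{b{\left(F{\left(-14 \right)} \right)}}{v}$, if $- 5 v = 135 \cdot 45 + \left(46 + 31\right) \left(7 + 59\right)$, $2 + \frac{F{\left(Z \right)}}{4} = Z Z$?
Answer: $- \frac{5}{100413} \approx -4.9794 \cdot 10^{-5}$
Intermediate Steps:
$F{\left(Z \right)} = -8 + 4 Z^{2}$ ($F{\left(Z \right)} = -8 + 4 Z Z = -8 + 4 Z^{2}$)
$b{\left(Y \right)} = \frac{1}{9}$
$v = - \frac{11157}{5}$ ($v = - \frac{135 \cdot 45 + \left(46 + 31\right) \left(7 + 59\right)}{5} = - \frac{6075 + 77 \cdot 66}{5} = - \frac{6075 + 5082}{5} = \left(- \frac{1}{5}\right) 11157 = - \frac{11157}{5} \approx -2231.4$)
$\frac{b{\left(F{\left(-14 \right)} \right)}}{v} = \frac{1}{9 \left(- \frac{11157}{5}\right)} = \frac{1}{9} \left(- \frac{5}{11157}\right) = - \frac{5}{100413}$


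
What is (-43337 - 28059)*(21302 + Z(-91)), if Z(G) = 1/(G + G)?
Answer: -10646140398/7 ≈ -1.5209e+9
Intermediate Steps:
Z(G) = 1/(2*G)
(-43337 - 28059)*(21302 + Z(-91)) = (-43337 - 28059)*(21302 + (½)/(-91)) = -71396*(21302 + (½)*(-1/91)) = -71396*(21302 - 1/182) = -71396*3876963/182 = -10646140398/7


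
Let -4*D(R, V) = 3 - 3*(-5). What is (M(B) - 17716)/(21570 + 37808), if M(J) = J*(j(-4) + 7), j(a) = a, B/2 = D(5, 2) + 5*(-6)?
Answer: -17923/59378 ≈ -0.30185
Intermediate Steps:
D(R, V) = -9/2 (D(R, V) = -(3 - 3*(-5))/4 = -(3 + 15)/4 = -¼*18 = -9/2)
B = -69 (B = 2*(-9/2 + 5*(-6)) = 2*(-9/2 - 30) = 2*(-69/2) = -69)
M(J) = 3*J (M(J) = J*(-4 + 7) = J*3 = 3*J)
(M(B) - 17716)/(21570 + 37808) = (3*(-69) - 17716)/(21570 + 37808) = (-207 - 17716)/59378 = -17923*1/59378 = -17923/59378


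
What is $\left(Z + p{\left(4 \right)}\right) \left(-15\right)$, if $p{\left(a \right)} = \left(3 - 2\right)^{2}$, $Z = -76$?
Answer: $1125$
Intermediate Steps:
$p{\left(a \right)} = 1$ ($p{\left(a \right)} = 1^{2} = 1$)
$\left(Z + p{\left(4 \right)}\right) \left(-15\right) = \left(-76 + 1\right) \left(-15\right) = \left(-75\right) \left(-15\right) = 1125$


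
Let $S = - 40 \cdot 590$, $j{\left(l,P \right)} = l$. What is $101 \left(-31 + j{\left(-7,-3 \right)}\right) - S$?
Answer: $19762$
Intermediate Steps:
$S = -23600$ ($S = \left(-1\right) 23600 = -23600$)
$101 \left(-31 + j{\left(-7,-3 \right)}\right) - S = 101 \left(-31 - 7\right) - -23600 = 101 \left(-38\right) + 23600 = -3838 + 23600 = 19762$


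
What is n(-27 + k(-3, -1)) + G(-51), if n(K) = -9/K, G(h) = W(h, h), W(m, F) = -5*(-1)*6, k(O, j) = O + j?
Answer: 939/31 ≈ 30.290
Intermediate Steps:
W(m, F) = 30 (W(m, F) = 5*6 = 30)
G(h) = 30
n(-27 + k(-3, -1)) + G(-51) = -9/(-27 + (-3 - 1)) + 30 = -9/(-27 - 4) + 30 = -9/(-31) + 30 = -9*(-1/31) + 30 = 9/31 + 30 = 939/31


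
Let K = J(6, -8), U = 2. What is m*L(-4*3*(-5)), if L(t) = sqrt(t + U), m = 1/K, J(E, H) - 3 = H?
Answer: -sqrt(62)/5 ≈ -1.5748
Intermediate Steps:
J(E, H) = 3 + H
K = -5 (K = 3 - 8 = -5)
m = -1/5 (m = 1/(-5) = -1/5 ≈ -0.20000)
L(t) = sqrt(2 + t) (L(t) = sqrt(t + 2) = sqrt(2 + t))
m*L(-4*3*(-5)) = -sqrt(2 - 4*3*(-5))/5 = -sqrt(2 - 12*(-5))/5 = -sqrt(2 + 60)/5 = -sqrt(62)/5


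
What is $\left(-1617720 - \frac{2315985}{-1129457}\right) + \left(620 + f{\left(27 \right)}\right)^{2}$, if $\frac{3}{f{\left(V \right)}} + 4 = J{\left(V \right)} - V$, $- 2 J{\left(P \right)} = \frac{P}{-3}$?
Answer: $- \frac{559046428379869}{453234959} \approx -1.2335 \cdot 10^{6}$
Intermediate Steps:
$J{\left(P \right)} = \frac{P}{6}$ ($J{\left(P \right)} = - \frac{P \frac{1}{-3}}{2} = - \frac{P \left(- \frac{1}{3}\right)}{2} = - \frac{\left(- \frac{1}{3}\right) P}{2} = \frac{P}{6}$)
$f{\left(V \right)} = \frac{3}{-4 - \frac{5 V}{6}}$ ($f{\left(V \right)} = \frac{3}{-4 + \left(\frac{V}{6} - V\right)} = \frac{3}{-4 - \frac{5 V}{6}}$)
$\left(-1617720 - \frac{2315985}{-1129457}\right) + \left(620 + f{\left(27 \right)}\right)^{2} = \left(-1617720 - \frac{2315985}{-1129457}\right) + \left(620 - \frac{18}{24 + 5 \cdot 27}\right)^{2} = \left(-1617720 - - \frac{330855}{161351}\right) + \left(620 - \frac{18}{24 + 135}\right)^{2} = \left(-1617720 + \frac{330855}{161351}\right) + \left(620 - \frac{18}{159}\right)^{2} = - \frac{261020408865}{161351} + \left(620 - \frac{6}{53}\right)^{2} = - \frac{261020408865}{161351} + \left(\frac{32854}{53}\right)^{2} = - \frac{261020408865}{161351} + \frac{1079385316}{2809} = - \frac{559046428379869}{453234959}$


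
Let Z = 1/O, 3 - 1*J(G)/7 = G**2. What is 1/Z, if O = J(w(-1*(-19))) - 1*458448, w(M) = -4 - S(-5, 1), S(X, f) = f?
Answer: -458602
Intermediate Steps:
w(M) = -5 (w(M) = -4 - 1*1 = -4 - 1 = -5)
J(G) = 21 - 7*G**2
O = -458602 (O = (21 - 7*(-5)**2) - 1*458448 = (21 - 7*25) - 458448 = (21 - 175) - 458448 = -154 - 458448 = -458602)
Z = -1/458602 (Z = 1/(-458602) = -1/458602 ≈ -2.1805e-6)
1/Z = 1/(-1/458602) = -458602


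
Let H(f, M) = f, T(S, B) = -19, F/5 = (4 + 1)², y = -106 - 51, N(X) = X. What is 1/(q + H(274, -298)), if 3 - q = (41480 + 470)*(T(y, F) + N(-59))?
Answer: 1/3272377 ≈ 3.0559e-7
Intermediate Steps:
y = -157
F = 125 (F = 5*(4 + 1)² = 5*5² = 5*25 = 125)
q = 3272103 (q = 3 - (41480 + 470)*(-19 - 59) = 3 - 41950*(-78) = 3 - 1*(-3272100) = 3 + 3272100 = 3272103)
1/(q + H(274, -298)) = 1/(3272103 + 274) = 1/3272377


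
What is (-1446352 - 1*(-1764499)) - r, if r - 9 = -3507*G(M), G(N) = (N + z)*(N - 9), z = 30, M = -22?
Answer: -551598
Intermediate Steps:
G(N) = (-9 + N)*(30 + N) (G(N) = (N + 30)*(N - 9) = (30 + N)*(-9 + N) = (-9 + N)*(30 + N))
r = 869745 (r = 9 - 3507*(-270 + (-22)**2 + 21*(-22)) = 9 - 3507*(-270 + 484 - 462) = 9 - 3507*(-248) = 9 + 869736 = 869745)
(-1446352 - 1*(-1764499)) - r = (-1446352 - 1*(-1764499)) - 1*869745 = (-1446352 + 1764499) - 869745 = 318147 - 869745 = -551598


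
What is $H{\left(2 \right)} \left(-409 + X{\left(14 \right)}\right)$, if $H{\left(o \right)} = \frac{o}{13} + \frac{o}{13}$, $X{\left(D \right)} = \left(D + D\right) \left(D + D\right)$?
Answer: $\frac{1500}{13} \approx 115.38$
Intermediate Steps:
$X{\left(D \right)} = 4 D^{2}$ ($X{\left(D \right)} = 2 D 2 D = 4 D^{2}$)
$H{\left(o \right)} = \frac{2 o}{13}$ ($H{\left(o \right)} = o \frac{1}{13} + o \frac{1}{13} = \frac{o}{13} + \frac{o}{13} = \frac{2 o}{13}$)
$H{\left(2 \right)} \left(-409 + X{\left(14 \right)}\right) = \frac{2}{13} \cdot 2 \left(-409 + 4 \cdot 14^{2}\right) = \frac{4 \left(-409 + 4 \cdot 196\right)}{13} = \frac{4 \left(-409 + 784\right)}{13} = \frac{4}{13} \cdot 375 = \frac{1500}{13}$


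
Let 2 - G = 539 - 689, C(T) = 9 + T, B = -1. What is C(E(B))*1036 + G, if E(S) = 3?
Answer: 12584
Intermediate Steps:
G = 152 (G = 2 - (539 - 689) = 2 - 1*(-150) = 2 + 150 = 152)
C(E(B))*1036 + G = (9 + 3)*1036 + 152 = 12*1036 + 152 = 12432 + 152 = 12584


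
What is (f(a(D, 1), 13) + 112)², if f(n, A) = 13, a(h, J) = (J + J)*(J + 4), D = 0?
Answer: 15625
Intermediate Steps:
a(h, J) = 2*J*(4 + J) (a(h, J) = (2*J)*(4 + J) = 2*J*(4 + J))
(f(a(D, 1), 13) + 112)² = (13 + 112)² = 125² = 15625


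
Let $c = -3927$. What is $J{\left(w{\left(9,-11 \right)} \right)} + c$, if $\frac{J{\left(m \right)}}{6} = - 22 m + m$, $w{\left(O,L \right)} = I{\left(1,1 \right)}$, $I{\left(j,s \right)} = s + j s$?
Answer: $-4179$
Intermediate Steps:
$w{\left(O,L \right)} = 2$ ($w{\left(O,L \right)} = 1 \left(1 + 1\right) = 1 \cdot 2 = 2$)
$J{\left(m \right)} = - 126 m$ ($J{\left(m \right)} = 6 \left(- 22 m + m\right) = 6 \left(- 21 m\right) = - 126 m$)
$J{\left(w{\left(9,-11 \right)} \right)} + c = \left(-126\right) 2 - 3927 = -252 - 3927 = -4179$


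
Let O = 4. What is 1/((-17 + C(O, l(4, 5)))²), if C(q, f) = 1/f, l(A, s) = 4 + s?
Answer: 81/23104 ≈ 0.0035059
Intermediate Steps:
1/((-17 + C(O, l(4, 5)))²) = 1/((-17 + 1/(4 + 5))²) = 1/((-17 + 1/9)²) = 1/((-17 + ⅑)²) = 1/((-152/9)²) = 1/(23104/81) = 81/23104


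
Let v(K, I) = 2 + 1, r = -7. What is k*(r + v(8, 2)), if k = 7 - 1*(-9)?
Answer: -64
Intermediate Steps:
k = 16 (k = 7 + 9 = 16)
v(K, I) = 3
k*(r + v(8, 2)) = 16*(-7 + 3) = 16*(-4) = -64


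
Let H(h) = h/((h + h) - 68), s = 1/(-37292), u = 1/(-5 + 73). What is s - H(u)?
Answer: 16335/86181812 ≈ 0.00018954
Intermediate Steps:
u = 1/68 ≈ 0.014706
s = -1/37292 ≈ -2.6815e-5
H(h) = h/(-68 + 2*h) (H(h) = h/(2*h - 68) = h/(-68 + 2*h))
s - H(u) = -1/37292 - 1/(2*68*(-34 + 1/68)) = -1/37292 - 1/(2*68*(-2311/68)) = -1/37292 - (-68)/(2*68*2311) = -1/37292 - 1*(-1/4622) = -1/37292 + 1/4622 = 16335/86181812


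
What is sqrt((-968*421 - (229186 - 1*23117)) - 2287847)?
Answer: 2*I*sqrt(725361) ≈ 1703.4*I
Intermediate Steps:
sqrt((-968*421 - (229186 - 1*23117)) - 2287847) = sqrt((-407528 - (229186 - 23117)) - 2287847) = sqrt((-407528 - 1*206069) - 2287847) = sqrt((-407528 - 206069) - 2287847) = sqrt(-613597 - 2287847) = sqrt(-2901444) = 2*I*sqrt(725361)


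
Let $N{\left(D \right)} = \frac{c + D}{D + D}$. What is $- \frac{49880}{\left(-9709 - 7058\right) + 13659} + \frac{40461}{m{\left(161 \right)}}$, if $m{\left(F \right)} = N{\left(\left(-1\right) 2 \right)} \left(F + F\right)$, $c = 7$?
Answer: $- \frac{7548292}{89355} \approx -84.475$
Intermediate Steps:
$N{\left(D \right)} = \frac{7 + D}{2 D}$ ($N{\left(D \right)} = \frac{7 + D}{D + D} = \frac{7 + D}{2 D}$)
$m{\left(F \right)} = - \frac{5 F}{2}$ ($m{\left(F \right)} = \frac{7 - 2}{2 \left(\left(-1\right) 2\right)} \left(F + F\right) = \frac{7 - 2}{2 \left(-2\right)} 2 F = \frac{1}{2} \left(- \frac{1}{2}\right) 5 \cdot 2 F = - \frac{5 \cdot 2 F}{4} = - \frac{5 F}{2}$)
$- \frac{49880}{\left(-9709 - 7058\right) + 13659} + \frac{40461}{m{\left(161 \right)}} = - \frac{49880}{\left(-9709 - 7058\right) + 13659} + \frac{40461}{\left(- \frac{5}{2}\right) 161} = - \frac{49880}{-16767 + 13659} + \frac{40461}{- \frac{805}{2}} = - \frac{49880}{-3108} + 40461 \left(- \frac{2}{805}\right) = \left(-49880\right) \left(- \frac{1}{3108}\right) - \frac{80922}{805} = \frac{12470}{777} - \frac{80922}{805} = - \frac{7548292}{89355}$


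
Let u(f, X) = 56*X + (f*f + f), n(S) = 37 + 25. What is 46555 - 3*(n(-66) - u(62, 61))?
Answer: 68335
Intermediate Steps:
n(S) = 62
u(f, X) = f + f**2 + 56*X (u(f, X) = 56*X + (f**2 + f) = 56*X + (f + f**2) = f + f**2 + 56*X)
46555 - 3*(n(-66) - u(62, 61)) = 46555 - 3*(62 - (62 + 62**2 + 56*61)) = 46555 - 3*(62 - (62 + 3844 + 3416)) = 46555 - 3*(62 - 1*7322) = 46555 - 3*(62 - 7322) = 46555 - 3*(-7260) = 46555 - 1*(-21780) = 46555 + 21780 = 68335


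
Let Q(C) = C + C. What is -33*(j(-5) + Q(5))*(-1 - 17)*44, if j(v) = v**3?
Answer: -3005640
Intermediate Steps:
Q(C) = 2*C
-33*(j(-5) + Q(5))*(-1 - 17)*44 = -33*((-5)**3 + 2*5)*(-1 - 17)*44 = -33*(-125 + 10)*(-18)*44 = -(-3795)*(-18)*44 = -33*2070*44 = -68310*44 = -3005640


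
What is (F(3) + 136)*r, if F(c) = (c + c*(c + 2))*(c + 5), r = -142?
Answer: -39760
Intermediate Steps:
F(c) = (5 + c)*(c + c*(2 + c)) (F(c) = (c + c*(2 + c))*(5 + c) = (5 + c)*(c + c*(2 + c)))
(F(3) + 136)*r = (3*(15 + 3**2 + 8*3) + 136)*(-142) = (3*(15 + 9 + 24) + 136)*(-142) = (3*48 + 136)*(-142) = (144 + 136)*(-142) = 280*(-142) = -39760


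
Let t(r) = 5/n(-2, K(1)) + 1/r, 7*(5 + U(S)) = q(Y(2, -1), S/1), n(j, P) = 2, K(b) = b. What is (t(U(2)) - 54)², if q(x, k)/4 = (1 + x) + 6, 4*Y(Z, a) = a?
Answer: 175561/64 ≈ 2743.1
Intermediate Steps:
Y(Z, a) = a/4
q(x, k) = 28 + 4*x (q(x, k) = 4*((1 + x) + 6) = 4*(7 + x) = 28 + 4*x)
U(S) = -8/7 (U(S) = -5 + (28 + 4*((¼)*(-1)))/7 = -5 + (28 + 4*(-¼))/7 = -5 + (28 - 1)/7 = -5 + (⅐)*27 = -5 + 27/7 = -8/7)
t(r) = 5/2 + 1/r
(t(U(2)) - 54)² = ((5/2 + 1/(-8/7)) - 54)² = ((5/2 - 7/8) - 54)² = (13/8 - 54)² = (-419/8)² = 175561/64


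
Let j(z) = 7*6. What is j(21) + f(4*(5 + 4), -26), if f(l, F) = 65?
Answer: 107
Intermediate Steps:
j(z) = 42
j(21) + f(4*(5 + 4), -26) = 42 + 65 = 107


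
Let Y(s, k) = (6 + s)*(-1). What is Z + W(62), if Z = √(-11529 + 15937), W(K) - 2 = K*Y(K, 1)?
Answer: -4214 + 2*√1102 ≈ -4147.6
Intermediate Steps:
Y(s, k) = -6 - s
W(K) = 2 + K*(-6 - K)
Z = 2*√1102 (Z = √4408 = 2*√1102 ≈ 66.393)
Z + W(62) = 2*√1102 + (2 - 1*62*(6 + 62)) = 2*√1102 + (2 - 1*62*68) = 2*√1102 + (2 - 4216) = 2*√1102 - 4214 = -4214 + 2*√1102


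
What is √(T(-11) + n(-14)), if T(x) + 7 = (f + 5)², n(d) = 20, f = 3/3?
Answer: 7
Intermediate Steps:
f = 1 (f = 3*(⅓) = 1)
T(x) = 29 (T(x) = -7 + (1 + 5)² = -7 + 6² = -7 + 36 = 29)
√(T(-11) + n(-14)) = √(29 + 20) = √49 = 7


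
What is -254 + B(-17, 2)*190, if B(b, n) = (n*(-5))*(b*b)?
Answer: -549354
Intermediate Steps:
B(b, n) = -5*n*b**2 (B(b, n) = (-5*n)*b**2 = -5*n*b**2)
-254 + B(-17, 2)*190 = -254 - 5*2*(-17)**2*190 = -254 - 5*2*289*190 = -254 - 2890*190 = -254 - 549100 = -549354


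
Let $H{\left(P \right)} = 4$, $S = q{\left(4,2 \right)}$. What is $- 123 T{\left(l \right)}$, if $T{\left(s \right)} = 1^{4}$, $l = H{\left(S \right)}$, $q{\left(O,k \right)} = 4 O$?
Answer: $-123$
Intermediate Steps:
$S = 16$ ($S = 4 \cdot 4 = 16$)
$l = 4$
$T{\left(s \right)} = 1$
$- 123 T{\left(l \right)} = \left(-123\right) 1 = -123$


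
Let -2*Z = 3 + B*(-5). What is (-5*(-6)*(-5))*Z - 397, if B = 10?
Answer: -3922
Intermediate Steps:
Z = 47/2 (Z = -(3 + 10*(-5))/2 = -(3 - 50)/2 = -1/2*(-47) = 47/2 ≈ 23.500)
(-5*(-6)*(-5))*Z - 397 = (-5*(-6)*(-5))*(47/2) - 397 = (30*(-5))*(47/2) - 397 = -150*47/2 - 397 = -3525 - 397 = -3922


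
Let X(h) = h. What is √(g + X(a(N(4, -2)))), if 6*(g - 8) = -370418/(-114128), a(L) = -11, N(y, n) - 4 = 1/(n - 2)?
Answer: I*√18016738257/85596 ≈ 1.5681*I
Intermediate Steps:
N(y, n) = 4 + 1/(-2 + n) (N(y, n) = 4 + 1/(n - 2) = 4 + 1/(-2 + n))
g = 2924281/342384 (g = 8 + (-370418/(-114128))/6 = 8 + (-370418*(-1/114128))/6 = 8 + (⅙)*(185209/57064) = 8 + 185209/342384 = 2924281/342384 ≈ 8.5409)
√(g + X(a(N(4, -2)))) = √(2924281/342384 - 11) = √(-841943/342384) = I*√18016738257/85596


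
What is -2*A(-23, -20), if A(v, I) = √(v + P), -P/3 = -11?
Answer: -2*√10 ≈ -6.3246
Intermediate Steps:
P = 33 (P = -3*(-11) = 33)
A(v, I) = √(33 + v) (A(v, I) = √(v + 33) = √(33 + v))
-2*A(-23, -20) = -2*√(33 - 23) = -2*√10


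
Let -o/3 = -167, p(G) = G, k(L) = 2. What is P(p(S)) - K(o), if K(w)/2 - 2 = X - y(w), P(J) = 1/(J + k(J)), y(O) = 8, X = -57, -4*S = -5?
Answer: 1642/13 ≈ 126.31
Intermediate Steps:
S = 5/4 (S = -¼*(-5) = 5/4 ≈ 1.2500)
P(J) = 1/(2 + J) (P(J) = 1/(J + 2) = 1/(2 + J))
o = 501 (o = -3*(-167) = 501)
K(w) = -126 (K(w) = 4 + 2*(-57 - 1*8) = 4 + 2*(-57 - 8) = 4 + 2*(-65) = 4 - 130 = -126)
P(p(S)) - K(o) = 1/(2 + 5/4) - 1*(-126) = 1/(13/4) + 126 = 4/13 + 126 = 1642/13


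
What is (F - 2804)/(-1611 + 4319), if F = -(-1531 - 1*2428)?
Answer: 1155/2708 ≈ 0.42651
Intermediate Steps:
F = 3959 (F = -(-1531 - 2428) = -1*(-3959) = 3959)
(F - 2804)/(-1611 + 4319) = (3959 - 2804)/(-1611 + 4319) = 1155/2708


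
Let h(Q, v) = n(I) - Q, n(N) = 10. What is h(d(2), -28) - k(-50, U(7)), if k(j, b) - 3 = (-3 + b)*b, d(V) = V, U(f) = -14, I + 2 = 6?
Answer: -233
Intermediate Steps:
I = 4 (I = -2 + 6 = 4)
h(Q, v) = 10 - Q
k(j, b) = 3 + b*(-3 + b) (k(j, b) = 3 + (-3 + b)*b = 3 + b*(-3 + b))
h(d(2), -28) - k(-50, U(7)) = (10 - 1*2) - (3 + (-14)² - 3*(-14)) = (10 - 2) - (3 + 196 + 42) = 8 - 1*241 = 8 - 241 = -233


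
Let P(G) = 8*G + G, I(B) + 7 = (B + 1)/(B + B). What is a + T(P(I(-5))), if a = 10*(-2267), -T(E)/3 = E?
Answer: -112459/5 ≈ -22492.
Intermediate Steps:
I(B) = -7 + (1 + B)/(2*B) (I(B) = -7 + (B + 1)/(B + B) = -7 + (1 + B)/((2*B)) = -7 + (1 + B)*(1/(2*B)) = -7 + (1 + B)/(2*B))
P(G) = 9*G
T(E) = -3*E
a = -22670
a + T(P(I(-5))) = -22670 - 27*(½)*(1 - 13*(-5))/(-5) = -22670 - 27*(½)*(-⅕)*(1 + 65) = -22670 - 27*(½)*(-⅕)*66 = -22670 - 27*(-33)/5 = -22670 - 3*(-297/5) = -22670 + 891/5 = -112459/5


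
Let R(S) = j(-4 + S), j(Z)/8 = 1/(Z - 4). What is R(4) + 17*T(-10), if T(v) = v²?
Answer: 1698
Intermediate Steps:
j(Z) = 8/(-4 + Z) (j(Z) = 8/(Z - 4) = 8/(-4 + Z))
R(S) = 8/(-8 + S) (R(S) = 8/(-4 + (-4 + S)) = 8/(-8 + S))
R(4) + 17*T(-10) = 8/(-8 + 4) + 17*(-10)² = 8/(-4) + 17*100 = 8*(-¼) + 1700 = -2 + 1700 = 1698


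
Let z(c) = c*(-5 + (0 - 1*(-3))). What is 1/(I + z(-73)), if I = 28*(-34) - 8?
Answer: -1/814 ≈ -0.0012285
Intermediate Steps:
z(c) = -2*c (z(c) = c*(-5 + (0 + 3)) = c*(-5 + 3) = c*(-2) = -2*c)
I = -960 (I = -952 - 8 = -960)
1/(I + z(-73)) = 1/(-960 - 2*(-73)) = 1/(-960 + 146) = 1/(-814) = -1/814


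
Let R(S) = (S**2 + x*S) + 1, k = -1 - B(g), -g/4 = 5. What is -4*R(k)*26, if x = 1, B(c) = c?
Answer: -39624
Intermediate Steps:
g = -20 (g = -4*5 = -20)
k = 19 (k = -1 - 1*(-20) = -1 + 20 = 19)
R(S) = 1 + S + S**2 (R(S) = (S**2 + 1*S) + 1 = (S**2 + S) + 1 = (S + S**2) + 1 = 1 + S + S**2)
-4*R(k)*26 = -4*(1 + 19 + 19**2)*26 = -4*(1 + 19 + 361)*26 = -4*381*26 = -1524*26 = -39624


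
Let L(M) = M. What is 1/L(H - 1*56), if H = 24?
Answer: -1/32 ≈ -0.031250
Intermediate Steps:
1/L(H - 1*56) = 1/(24 - 1*56) = 1/(24 - 56) = 1/(-32) = -1/32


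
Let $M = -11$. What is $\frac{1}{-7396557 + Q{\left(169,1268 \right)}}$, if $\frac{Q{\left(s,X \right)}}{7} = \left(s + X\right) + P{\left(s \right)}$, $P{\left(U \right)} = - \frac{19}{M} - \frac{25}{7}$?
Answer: $- \frac{11}{81251620} \approx -1.3538 \cdot 10^{-7}$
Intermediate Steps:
$P{\left(U \right)} = - \frac{142}{77}$ ($P{\left(U \right)} = - \frac{19}{-11} - \frac{25}{7} = \left(-19\right) \left(- \frac{1}{11}\right) - \frac{25}{7} = \frac{19}{11} - \frac{25}{7} = - \frac{142}{77}$)
$Q{\left(s,X \right)} = - \frac{142}{11} + 7 X + 7 s$ ($Q{\left(s,X \right)} = 7 \left(\left(s + X\right) - \frac{142}{77}\right) = 7 \left(\left(X + s\right) - \frac{142}{77}\right) = 7 \left(- \frac{142}{77} + X + s\right) = - \frac{142}{11} + 7 X + 7 s$)
$\frac{1}{-7396557 + Q{\left(169,1268 \right)}} = \frac{1}{-7396557 + \left(- \frac{142}{11} + 7 \cdot 1268 + 7 \cdot 169\right)} = \frac{1}{-7396557 + \left(- \frac{142}{11} + 8876 + 1183\right)} = \frac{1}{-7396557 + \frac{110507}{11}} = \frac{1}{- \frac{81251620}{11}} = - \frac{11}{81251620}$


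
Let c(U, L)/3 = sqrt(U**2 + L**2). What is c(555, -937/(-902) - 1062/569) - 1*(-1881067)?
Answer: 1881067 + 3*sqrt(81138045111870541)/513238 ≈ 1.8827e+6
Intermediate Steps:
c(U, L) = 3*sqrt(L**2 + U**2) (c(U, L) = 3*sqrt(U**2 + L**2) = 3*sqrt(L**2 + U**2))
c(555, -937/(-902) - 1062/569) - 1*(-1881067) = 3*sqrt((-937/(-902) - 1062/569)**2 + 555**2) - 1*(-1881067) = 3*sqrt((-937*(-1/902) - 1062*1/569)**2 + 308025) + 1881067 = 3*sqrt((937/902 - 1062/569)**2 + 308025) + 1881067 = 3*sqrt((-424771/513238)**2 + 308025) + 1881067 = 3*sqrt(180430402441/263413244644 + 308025) + 1881067 = 3*sqrt(81138045111870541/263413244644) + 1881067 = 3*(sqrt(81138045111870541)/513238) + 1881067 = 3*sqrt(81138045111870541)/513238 + 1881067 = 1881067 + 3*sqrt(81138045111870541)/513238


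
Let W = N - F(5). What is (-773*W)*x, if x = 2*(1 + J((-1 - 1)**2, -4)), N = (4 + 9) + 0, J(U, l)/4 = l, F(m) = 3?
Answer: 231900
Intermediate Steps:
J(U, l) = 4*l
N = 13 (N = 13 + 0 = 13)
W = 10 (W = 13 - 1*3 = 13 - 3 = 10)
x = -30 (x = 2*(1 + 4*(-4)) = 2*(1 - 16) = 2*(-15) = -30)
(-773*W)*x = -773*10*(-30) = -7730*(-30) = 231900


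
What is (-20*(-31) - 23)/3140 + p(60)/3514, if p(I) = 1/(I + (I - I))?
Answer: 6293731/33101880 ≈ 0.19013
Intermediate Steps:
p(I) = 1/I (p(I) = 1/(I + 0) = 1/I)
(-20*(-31) - 23)/3140 + p(60)/3514 = (-20*(-31) - 23)/3140 + 1/(60*3514) = (620 - 23)*(1/3140) + (1/60)*(1/3514) = 597*(1/3140) + 1/210840 = 597/3140 + 1/210840 = 6293731/33101880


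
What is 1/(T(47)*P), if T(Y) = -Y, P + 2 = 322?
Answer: -1/15040 ≈ -6.6489e-5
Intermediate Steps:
P = 320 (P = -2 + 322 = 320)
1/(T(47)*P) = 1/(-1*47*320) = 1/(-47*320) = 1/(-15040) = -1/15040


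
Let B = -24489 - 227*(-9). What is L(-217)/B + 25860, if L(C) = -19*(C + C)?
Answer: 290222657/11223 ≈ 25860.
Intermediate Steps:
L(C) = -38*C
B = -22446 (B = -24489 - 1*(-2043) = -24489 + 2043 = -22446)
L(-217)/B + 25860 = -38*(-217)/(-22446) + 25860 = 8246*(-1/22446) + 25860 = -4123/11223 + 25860 = 290222657/11223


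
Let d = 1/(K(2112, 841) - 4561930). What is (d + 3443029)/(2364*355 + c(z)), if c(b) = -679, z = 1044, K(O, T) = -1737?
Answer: 15712837827342/3826821889847 ≈ 4.1060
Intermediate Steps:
d = -1/4563667 (d = 1/(-1737 - 4561930) = 1/(-4563667) = -1/4563667 ≈ -2.1912e-7)
(d + 3443029)/(2364*355 + c(z)) = (-1/4563667 + 3443029)/(2364*355 - 679) = 15712837827342/(4563667*(839220 - 679)) = (15712837827342/4563667)/838541 = (15712837827342/4563667)*(1/838541) = 15712837827342/3826821889847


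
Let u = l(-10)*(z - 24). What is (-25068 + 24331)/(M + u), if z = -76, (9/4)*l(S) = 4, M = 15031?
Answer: -6633/133679 ≈ -0.049619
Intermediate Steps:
l(S) = 16/9 (l(S) = (4/9)*4 = 16/9)
u = -1600/9 (u = 16*(-76 - 24)/9 = (16/9)*(-100) = -1600/9 ≈ -177.78)
(-25068 + 24331)/(M + u) = (-25068 + 24331)/(15031 - 1600/9) = -737/133679/9 = -737*9/133679 = -6633/133679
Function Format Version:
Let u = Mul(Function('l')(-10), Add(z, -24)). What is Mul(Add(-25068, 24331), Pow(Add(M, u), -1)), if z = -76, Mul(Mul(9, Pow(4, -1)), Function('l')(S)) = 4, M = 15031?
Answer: Rational(-6633, 133679) ≈ -0.049619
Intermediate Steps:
Function('l')(S) = Rational(16, 9) (Function('l')(S) = Mul(Rational(4, 9), 4) = Rational(16, 9))
u = Rational(-1600, 9) (u = Mul(Rational(16, 9), Add(-76, -24)) = Mul(Rational(16, 9), -100) = Rational(-1600, 9) ≈ -177.78)
Mul(Add(-25068, 24331), Pow(Add(M, u), -1)) = Mul(Add(-25068, 24331), Pow(Add(15031, Rational(-1600, 9)), -1)) = Mul(-737, Pow(Rational(133679, 9), -1)) = Mul(-737, Rational(9, 133679)) = Rational(-6633, 133679)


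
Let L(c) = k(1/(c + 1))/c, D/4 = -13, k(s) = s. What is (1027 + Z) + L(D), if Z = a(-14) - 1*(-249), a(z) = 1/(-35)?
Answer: 118435703/92820 ≈ 1276.0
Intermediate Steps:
D = -52 (D = 4*(-13) = -52)
L(c) = 1/(c*(1 + c)) (L(c) = 1/((c + 1)*c) = 1/((1 + c)*c) = 1/(c*(1 + c)))
a(z) = -1/35
Z = 8714/35 (Z = -1/35 - 1*(-249) = -1/35 + 249 = 8714/35 ≈ 248.97)
(1027 + Z) + L(D) = (1027 + 8714/35) + 1/((-52)*(1 - 52)) = 44659/35 - 1/52/(-51) = 44659/35 - 1/52*(-1/51) = 44659/35 + 1/2652 = 118435703/92820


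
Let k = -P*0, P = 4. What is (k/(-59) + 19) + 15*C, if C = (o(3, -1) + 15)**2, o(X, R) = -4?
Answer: 1834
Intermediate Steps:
k = 0 (k = -1*4*0 = -4*0 = 0)
C = 121 (C = (-4 + 15)**2 = 11**2 = 121)
(k/(-59) + 19) + 15*C = (0/(-59) + 19) + 15*121 = (0*(-1/59) + 19) + 1815 = (0 + 19) + 1815 = 19 + 1815 = 1834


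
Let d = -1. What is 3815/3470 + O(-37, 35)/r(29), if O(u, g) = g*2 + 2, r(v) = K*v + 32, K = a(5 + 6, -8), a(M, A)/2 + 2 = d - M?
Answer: 45431/45110 ≈ 1.0071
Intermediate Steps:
a(M, A) = -6 - 2*M (a(M, A) = -4 + 2*(-1 - M) = -4 + (-2 - 2*M) = -6 - 2*M)
K = -28 (K = -6 - 2*(5 + 6) = -6 - 2*11 = -6 - 22 = -28)
r(v) = 32 - 28*v (r(v) = -28*v + 32 = 32 - 28*v)
O(u, g) = 2 + 2*g (O(u, g) = 2*g + 2 = 2 + 2*g)
3815/3470 + O(-37, 35)/r(29) = 3815/3470 + (2 + 2*35)/(32 - 28*29) = 3815*(1/3470) + (2 + 70)/(32 - 812) = 763/694 + 72/(-780) = 763/694 + 72*(-1/780) = 763/694 - 6/65 = 45431/45110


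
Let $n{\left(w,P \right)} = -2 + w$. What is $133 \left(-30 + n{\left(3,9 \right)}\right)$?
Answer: $-3857$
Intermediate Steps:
$133 \left(-30 + n{\left(3,9 \right)}\right) = 133 \left(-30 + \left(-2 + 3\right)\right) = 133 \left(-30 + 1\right) = 133 \left(-29\right) = -3857$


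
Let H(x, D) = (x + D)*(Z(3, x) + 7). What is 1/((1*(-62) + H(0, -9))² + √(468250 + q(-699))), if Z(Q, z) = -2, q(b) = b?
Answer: 11449/130612050 - √467551/130612050 ≈ 8.2421e-5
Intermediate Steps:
H(x, D) = 5*D + 5*x (H(x, D) = (x + D)*(-2 + 7) = (D + x)*5 = 5*D + 5*x)
1/((1*(-62) + H(0, -9))² + √(468250 + q(-699))) = 1/((1*(-62) + (5*(-9) + 5*0))² + √(468250 - 699)) = 1/((-62 + (-45 + 0))² + √467551) = 1/((-62 - 45)² + √467551) = 1/((-107)² + √467551) = 1/(11449 + √467551)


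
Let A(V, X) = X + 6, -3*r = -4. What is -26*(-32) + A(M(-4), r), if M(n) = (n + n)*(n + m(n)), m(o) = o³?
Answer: 2518/3 ≈ 839.33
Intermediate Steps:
M(n) = 2*n*(n + n³) (M(n) = (n + n)*(n + n³) = (2*n)*(n + n³) = 2*n*(n + n³))
r = 4/3 (r = -⅓*(-4) = 4/3 ≈ 1.3333)
A(V, X) = 6 + X
-26*(-32) + A(M(-4), r) = -26*(-32) + (6 + 4/3) = 832 + 22/3 = 2518/3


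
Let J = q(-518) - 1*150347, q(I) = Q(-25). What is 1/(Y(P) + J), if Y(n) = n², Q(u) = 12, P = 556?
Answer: 1/158801 ≈ 6.2972e-6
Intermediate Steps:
q(I) = 12
J = -150335 (J = 12 - 1*150347 = 12 - 150347 = -150335)
1/(Y(P) + J) = 1/(556² - 150335) = 1/(309136 - 150335) = 1/158801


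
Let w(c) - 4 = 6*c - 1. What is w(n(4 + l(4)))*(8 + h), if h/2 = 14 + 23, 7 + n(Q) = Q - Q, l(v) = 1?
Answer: -3198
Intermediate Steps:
n(Q) = -7 (n(Q) = -7 + (Q - Q) = -7 + 0 = -7)
w(c) = 3 + 6*c (w(c) = 4 + (6*c - 1) = 4 + (-1 + 6*c) = 3 + 6*c)
h = 74 (h = 2*(14 + 23) = 2*37 = 74)
w(n(4 + l(4)))*(8 + h) = (3 + 6*(-7))*(8 + 74) = (3 - 42)*82 = -39*82 = -3198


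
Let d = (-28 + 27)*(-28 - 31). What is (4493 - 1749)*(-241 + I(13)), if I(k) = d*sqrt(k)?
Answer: -661304 + 161896*sqrt(13) ≈ -77580.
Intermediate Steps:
d = 59 (d = -1*(-59) = 59)
I(k) = 59*sqrt(k)
(4493 - 1749)*(-241 + I(13)) = (4493 - 1749)*(-241 + 59*sqrt(13)) = 2744*(-241 + 59*sqrt(13)) = -661304 + 161896*sqrt(13)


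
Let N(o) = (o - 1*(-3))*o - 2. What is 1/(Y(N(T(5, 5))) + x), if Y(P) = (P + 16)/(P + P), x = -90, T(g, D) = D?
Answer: -38/3393 ≈ -0.011200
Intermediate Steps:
N(o) = -2 + o*(3 + o) (N(o) = (o + 3)*o - 2 = (3 + o)*o - 2 = o*(3 + o) - 2 = -2 + o*(3 + o))
Y(P) = (16 + P)/(2*P) (Y(P) = (16 + P)/((2*P)) = (16 + P)*(1/(2*P)) = (16 + P)/(2*P))
1/(Y(N(T(5, 5))) + x) = 1/((16 + (-2 + 5² + 3*5))/(2*(-2 + 5² + 3*5)) - 90) = 1/((16 + (-2 + 25 + 15))/(2*(-2 + 25 + 15)) - 90) = 1/((½)*(16 + 38)/38 - 90) = 1/((½)*(1/38)*54 - 90) = 1/(27/38 - 90) = 1/(-3393/38) = -38/3393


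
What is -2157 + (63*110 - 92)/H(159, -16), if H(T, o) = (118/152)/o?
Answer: -8442271/59 ≈ -1.4309e+5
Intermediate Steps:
H(T, o) = 59/(76*o) (H(T, o) = (118*(1/152))/o = 59/(76*o))
-2157 + (63*110 - 92)/H(159, -16) = -2157 + (63*110 - 92)/(((59/76)/(-16))) = -2157 + (6930 - 92)/(((59/76)*(-1/16))) = -2157 + 6838/(-59/1216) = -2157 + 6838*(-1216/59) = -2157 - 8315008/59 = -8442271/59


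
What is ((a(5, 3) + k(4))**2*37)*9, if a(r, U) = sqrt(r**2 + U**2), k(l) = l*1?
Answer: 16650 + 2664*sqrt(34) ≈ 32184.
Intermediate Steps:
k(l) = l
a(r, U) = sqrt(U**2 + r**2)
((a(5, 3) + k(4))**2*37)*9 = ((sqrt(3**2 + 5**2) + 4)**2*37)*9 = ((sqrt(9 + 25) + 4)**2*37)*9 = ((sqrt(34) + 4)**2*37)*9 = ((4 + sqrt(34))**2*37)*9 = (37*(4 + sqrt(34))**2)*9 = 333*(4 + sqrt(34))**2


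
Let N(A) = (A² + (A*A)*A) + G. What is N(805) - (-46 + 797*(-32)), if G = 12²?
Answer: 522333844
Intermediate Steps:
G = 144
N(A) = 144 + A² + A³ (N(A) = (A² + (A*A)*A) + 144 = (A² + A²*A) + 144 = (A² + A³) + 144 = 144 + A² + A³)
N(805) - (-46 + 797*(-32)) = (144 + 805² + 805³) - (-46 + 797*(-32)) = (144 + 648025 + 521660125) - (-46 - 25504) = 522308294 - 1*(-25550) = 522308294 + 25550 = 522333844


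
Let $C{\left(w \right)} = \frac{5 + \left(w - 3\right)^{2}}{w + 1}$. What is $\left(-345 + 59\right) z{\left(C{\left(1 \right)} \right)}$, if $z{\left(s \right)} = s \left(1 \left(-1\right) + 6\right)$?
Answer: $-6435$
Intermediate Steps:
$C{\left(w \right)} = \frac{5 + \left(-3 + w\right)^{2}}{1 + w}$
$z{\left(s \right)} = 5 s$ ($z{\left(s \right)} = s \left(-1 + 6\right) = s 5 = 5 s$)
$\left(-345 + 59\right) z{\left(C{\left(1 \right)} \right)} = \left(-345 + 59\right) 5 \frac{5 + \left(-3 + 1\right)^{2}}{1 + 1} = - 286 \cdot 5 \frac{5 + \left(-2\right)^{2}}{2} = - 286 \cdot 5 \frac{5 + 4}{2} = - 286 \cdot 5 \cdot \frac{1}{2} \cdot 9 = - 286 \cdot 5 \cdot \frac{9}{2} = \left(-286\right) \frac{45}{2} = -6435$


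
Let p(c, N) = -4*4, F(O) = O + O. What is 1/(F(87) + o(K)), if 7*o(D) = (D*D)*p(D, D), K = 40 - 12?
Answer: -1/1618 ≈ -0.00061805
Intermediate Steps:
K = 28
F(O) = 2*O
p(c, N) = -16
o(D) = -16*D**2/7 (o(D) = ((D*D)*(-16))/7 = (D**2*(-16))/7 = (-16*D**2)/7 = -16*D**2/7)
1/(F(87) + o(K)) = 1/(2*87 - 16/7*28**2) = 1/(174 - 16/7*784) = 1/(174 - 1792) = 1/(-1618) = -1/1618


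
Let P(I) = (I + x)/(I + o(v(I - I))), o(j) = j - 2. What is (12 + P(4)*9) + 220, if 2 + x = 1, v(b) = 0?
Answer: 491/2 ≈ 245.50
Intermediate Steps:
x = -1 (x = -2 + 1 = -1)
o(j) = -2 + j
P(I) = (-1 + I)/(-2 + I) (P(I) = (I - 1)/(I + (-2 + 0)) = (-1 + I)/(I - 2) = (-1 + I)/(-2 + I))
(12 + P(4)*9) + 220 = (12 + ((-1 + 4)/(-2 + 4))*9) + 220 = (12 + (3/2)*9) + 220 = (12 + 27/2) + 220 = 51/2 + 220 = 491/2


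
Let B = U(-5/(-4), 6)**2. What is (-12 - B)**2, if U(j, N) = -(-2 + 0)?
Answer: 256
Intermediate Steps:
U(j, N) = 2 (U(j, N) = -1*(-2) = 2)
B = 4 (B = 2**2 = 4)
(-12 - B)**2 = (-12 - 1*4)**2 = (-12 - 4)**2 = (-16)**2 = 256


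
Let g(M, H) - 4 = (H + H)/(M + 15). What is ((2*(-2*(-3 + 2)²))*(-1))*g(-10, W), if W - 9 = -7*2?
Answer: 8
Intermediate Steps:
W = -5 (W = 9 - 7*2 = 9 - 14 = -5)
g(M, H) = 4 + 2*H/(15 + M) (g(M, H) = 4 + (H + H)/(M + 15) = 4 + (2*H)/(15 + M) = 4 + 2*H/(15 + M))
((2*(-2*(-3 + 2)²))*(-1))*g(-10, W) = ((2*(-2*(-3 + 2)²))*(-1))*(2*(30 - 5 + 2*(-10))/(15 - 10)) = ((2*(-2*(-1)²))*(-1))*(2*(30 - 5 - 20)/5) = ((2*(-2*1))*(-1))*(2*(⅕)*5) = ((2*(-2))*(-1))*2 = -4*(-1)*2 = 4*2 = 8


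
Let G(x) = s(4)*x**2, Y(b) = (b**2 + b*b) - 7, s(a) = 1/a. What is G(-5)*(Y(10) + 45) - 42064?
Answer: -81153/2 ≈ -40577.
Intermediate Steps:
Y(b) = -7 + 2*b**2 (Y(b) = (b**2 + b**2) - 7 = 2*b**2 - 7 = -7 + 2*b**2)
G(x) = x**2/4
G(-5)*(Y(10) + 45) - 42064 = ((1/4)*(-5)**2)*((-7 + 2*10**2) + 45) - 42064 = ((1/4)*25)*((-7 + 2*100) + 45) - 42064 = 25*((-7 + 200) + 45)/4 - 42064 = 25*(193 + 45)/4 - 42064 = (25/4)*238 - 42064 = 2975/2 - 42064 = -81153/2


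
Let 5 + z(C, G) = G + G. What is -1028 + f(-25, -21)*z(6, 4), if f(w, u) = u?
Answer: -1091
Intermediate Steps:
z(C, G) = -5 + 2*G (z(C, G) = -5 + (G + G) = -5 + 2*G)
-1028 + f(-25, -21)*z(6, 4) = -1028 - 21*(-5 + 2*4) = -1028 - 21*(-5 + 8) = -1028 - 21*3 = -1028 - 63 = -1091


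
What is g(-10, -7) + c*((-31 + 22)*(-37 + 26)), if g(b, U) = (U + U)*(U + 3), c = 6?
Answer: 650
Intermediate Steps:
g(b, U) = 2*U*(3 + U) (g(b, U) = (2*U)*(3 + U) = 2*U*(3 + U))
g(-10, -7) + c*((-31 + 22)*(-37 + 26)) = 2*(-7)*(3 - 7) + 6*((-31 + 22)*(-37 + 26)) = 2*(-7)*(-4) + 6*(-9*(-11)) = 56 + 6*99 = 56 + 594 = 650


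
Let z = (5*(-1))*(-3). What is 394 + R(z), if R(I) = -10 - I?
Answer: 369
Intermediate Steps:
z = 15 (z = -5*(-3) = 15)
394 + R(z) = 394 + (-10 - 1*15) = 394 + (-10 - 15) = 394 - 25 = 369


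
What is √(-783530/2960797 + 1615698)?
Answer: 4*√885232597135259842/2960797 ≈ 1271.1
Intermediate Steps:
√(-783530/2960797 + 1615698) = √(4783753007776/2960797) = 4*√885232597135259842/2960797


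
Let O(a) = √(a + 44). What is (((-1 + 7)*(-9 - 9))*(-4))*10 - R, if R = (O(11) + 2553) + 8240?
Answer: -6473 - √55 ≈ -6480.4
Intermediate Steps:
O(a) = √(44 + a)
R = 10793 + √55 (R = (√(44 + 11) + 2553) + 8240 = (√55 + 2553) + 8240 = (2553 + √55) + 8240 = 10793 + √55 ≈ 10800.)
(((-1 + 7)*(-9 - 9))*(-4))*10 - R = (((-1 + 7)*(-9 - 9))*(-4))*10 - (10793 + √55) = ((6*(-18))*(-4))*10 + (-10793 - √55) = -108*(-4)*10 + (-10793 - √55) = 432*10 + (-10793 - √55) = 4320 + (-10793 - √55) = -6473 - √55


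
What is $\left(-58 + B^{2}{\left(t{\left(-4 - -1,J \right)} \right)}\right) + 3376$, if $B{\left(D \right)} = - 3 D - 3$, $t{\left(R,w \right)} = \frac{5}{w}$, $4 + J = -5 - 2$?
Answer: $\frac{401802}{121} \approx 3320.7$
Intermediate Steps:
$J = -11$ ($J = -4 - 7 = -11$)
$B{\left(D \right)} = -3 - 3 D$
$\left(-58 + B^{2}{\left(t{\left(-4 - -1,J \right)} \right)}\right) + 3376 = \left(-58 + \left(-3 - 3 \frac{5}{-11}\right)^{2}\right) + 3376 = \left(-58 + \left(-3 - 3 \cdot 5 \left(- \frac{1}{11}\right)\right)^{2}\right) + 3376 = \left(-58 + \left(-3 - - \frac{15}{11}\right)^{2}\right) + 3376 = \left(-58 + \left(-3 + \frac{15}{11}\right)^{2}\right) + 3376 = \left(-58 + \left(- \frac{18}{11}\right)^{2}\right) + 3376 = \left(-58 + \frac{324}{121}\right) + 3376 = - \frac{6694}{121} + 3376 = \frac{401802}{121}$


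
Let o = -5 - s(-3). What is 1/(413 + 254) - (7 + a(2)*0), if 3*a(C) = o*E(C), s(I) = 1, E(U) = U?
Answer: -4668/667 ≈ -6.9985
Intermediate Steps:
o = -6 (o = -5 - 1*1 = -5 - 1 = -6)
a(C) = -2*C (a(C) = (-6*C)/3 = -2*C)
1/(413 + 254) - (7 + a(2)*0) = 1/(413 + 254) - (7 - 2*2*0) = 1/667 - (7 - 4*0) = 1/667 - (7 + 0) = 1/667 - 1*7 = 1/667 - 7 = -4668/667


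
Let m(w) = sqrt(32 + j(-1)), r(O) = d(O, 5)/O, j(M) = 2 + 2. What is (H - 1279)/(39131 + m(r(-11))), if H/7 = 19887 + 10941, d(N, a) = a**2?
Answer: 214517/39137 ≈ 5.4812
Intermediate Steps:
j(M) = 4
r(O) = 25/O (r(O) = 5**2/O = 25/O)
m(w) = 6 (m(w) = sqrt(32 + 4) = sqrt(36) = 6)
H = 215796 (H = 7*(19887 + 10941) = 7*30828 = 215796)
(H - 1279)/(39131 + m(r(-11))) = (215796 - 1279)/(39131 + 6) = 214517/39137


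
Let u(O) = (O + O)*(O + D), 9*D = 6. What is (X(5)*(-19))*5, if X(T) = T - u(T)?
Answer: 14725/3 ≈ 4908.3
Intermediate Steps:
D = ⅔ (D = (⅑)*6 = ⅔ ≈ 0.66667)
u(O) = 2*O*(⅔ + O) (u(O) = (O + O)*(O + ⅔) = (2*O)*(⅔ + O) = 2*O*(⅔ + O))
X(T) = T - 2*T*(2 + 3*T)/3
(X(5)*(-19))*5 = (((⅓)*5*(-1 - 6*5))*(-19))*5 = (((⅓)*5*(-1 - 30))*(-19))*5 = (((⅓)*5*(-31))*(-19))*5 = -155/3*(-19)*5 = (2945/3)*5 = 14725/3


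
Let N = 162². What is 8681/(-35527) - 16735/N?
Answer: -822368509/932370588 ≈ -0.88202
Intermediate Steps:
N = 26244
8681/(-35527) - 16735/N = 8681/(-35527) - 16735/26244 = 8681*(-1/35527) - 16735*1/26244 = -8681/35527 - 16735/26244 = -822368509/932370588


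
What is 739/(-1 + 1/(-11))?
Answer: -8129/12 ≈ -677.42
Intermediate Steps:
739/(-1 + 1/(-11)) = 739/(-1 + 1*(-1/11)) = 739/(-1 - 1/11) = 739/(-12/11) = -11/12*739 = -8129/12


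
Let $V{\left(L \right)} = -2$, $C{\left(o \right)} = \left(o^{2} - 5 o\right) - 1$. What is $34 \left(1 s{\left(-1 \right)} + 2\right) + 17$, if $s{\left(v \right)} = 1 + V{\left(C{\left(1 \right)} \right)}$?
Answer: $51$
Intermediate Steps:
$C{\left(o \right)} = -1 + o^{2} - 5 o$
$s{\left(v \right)} = -1$ ($s{\left(v \right)} = 1 - 2 = -1$)
$34 \left(1 s{\left(-1 \right)} + 2\right) + 17 = 34 \left(1 \left(-1\right) + 2\right) + 17 = 34 \left(-1 + 2\right) + 17 = 34 \cdot 1 + 17 = 34 + 17 = 51$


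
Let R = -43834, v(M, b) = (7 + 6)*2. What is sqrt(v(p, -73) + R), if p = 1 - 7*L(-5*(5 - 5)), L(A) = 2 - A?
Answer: 148*I*sqrt(2) ≈ 209.3*I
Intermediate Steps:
p = -13 (p = 1 - 7*(2 - (-5)*(5 - 5)) = 1 - 7*(2 - (-5)*0) = 1 - 7*(2 - 1*0) = 1 - 7*(2 + 0) = 1 - 7*2 = 1 - 14 = -13)
v(M, b) = 26 (v(M, b) = 13*2 = 26)
sqrt(v(p, -73) + R) = sqrt(26 - 43834) = sqrt(-43808) = 148*I*sqrt(2)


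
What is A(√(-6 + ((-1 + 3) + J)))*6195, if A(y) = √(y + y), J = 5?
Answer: 6195*√2 ≈ 8761.0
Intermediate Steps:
A(y) = √2*√y (A(y) = √(2*y) = √2*√y)
A(√(-6 + ((-1 + 3) + J)))*6195 = (√2*√(√(-6 + ((-1 + 3) + 5))))*6195 = (√2*√(√(-6 + (2 + 5))))*6195 = (√2*√(√(-6 + 7)))*6195 = (√2*√(√1))*6195 = (√2*√1)*6195 = (√2*1)*6195 = √2*6195 = 6195*√2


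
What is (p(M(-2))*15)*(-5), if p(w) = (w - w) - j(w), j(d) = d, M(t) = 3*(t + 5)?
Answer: 675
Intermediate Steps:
M(t) = 15 + 3*t (M(t) = 3*(5 + t) = 15 + 3*t)
p(w) = -w (p(w) = (w - w) - w = 0 - w = -w)
(p(M(-2))*15)*(-5) = (-(15 + 3*(-2))*15)*(-5) = (-(15 - 6)*15)*(-5) = (-1*9*15)*(-5) = -9*15*(-5) = -135*(-5) = 675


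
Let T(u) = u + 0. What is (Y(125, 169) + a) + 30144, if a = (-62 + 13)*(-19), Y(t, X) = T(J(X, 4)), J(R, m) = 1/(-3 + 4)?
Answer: 31076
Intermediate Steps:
J(R, m) = 1 (J(R, m) = 1/1 = 1)
T(u) = u
Y(t, X) = 1
a = 931 (a = -49*(-19) = 931)
(Y(125, 169) + a) + 30144 = (1 + 931) + 30144 = 932 + 30144 = 31076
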